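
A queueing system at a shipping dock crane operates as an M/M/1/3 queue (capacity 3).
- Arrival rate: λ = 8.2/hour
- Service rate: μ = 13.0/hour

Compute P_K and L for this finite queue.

ρ = λ/μ = 8.2/13.0 = 0.63077
P₀ = (1-ρ)/(1-ρ^(K+1)) = (1-0.63077)/(1-0.63077^4) = 0.36923/0.84170 = 0.4387
P_K = P₀×ρ^K = 0.4387 × 0.63077^3 = 0.4387 × 0.2510 = 0.1101
Blocking probability P_3 = 0.1101 (11.01%)
L = ρ[1 - (K+1)ρ^K + Kρ^(K+1)] / [(1-ρ)(1-ρ^(K+1))]
L = 0.63077 × (1 - 4×0.250965 + 3×0.158301) / ((1 - 0.63077) × (1 - 0.158301)) = 0.9560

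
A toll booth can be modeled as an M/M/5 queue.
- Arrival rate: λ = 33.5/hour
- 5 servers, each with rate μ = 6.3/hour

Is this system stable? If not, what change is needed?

Stability requires ρ = λ/(cμ) < 1
ρ = 33.5/(5 × 6.3) = 33.5/31.50 = 1.0635
Since 1.0635 ≥ 1, the system is UNSTABLE.
Need c > λ/μ = 33.5/6.3 = 5.32.
Minimum servers needed: c = 6.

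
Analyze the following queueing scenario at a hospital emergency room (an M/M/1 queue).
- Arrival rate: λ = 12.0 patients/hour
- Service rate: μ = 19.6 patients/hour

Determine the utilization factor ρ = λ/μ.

Server utilization: ρ = λ/μ
ρ = 12.0/19.6 = 0.6122
The server is busy 61.22% of the time.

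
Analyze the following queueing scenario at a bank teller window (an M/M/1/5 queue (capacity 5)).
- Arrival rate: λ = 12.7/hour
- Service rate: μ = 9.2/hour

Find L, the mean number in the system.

ρ = λ/μ = 12.7/9.2 = 1.380435
P₀ = (1-ρ)/(1-ρ^(K+1)) = (1-1.380435)/(1-1.380435^6) = -0.3804/-5.9198 = 0.06426
P_K = P₀×ρ^K = 0.06426 × 1.380435^5 = 0.06426 × 5.0128 = 0.3221
L = ρ[1 - (K+1)ρ^K + Kρ^(K+1)] / [(1-ρ)(1-ρ^(K+1))]
L = 1.380435 × (1 - 6×5.01279 + 5×6.91984) / ((1 - 1.380435) × (1 - 6.91984)) = 3.3850 transactions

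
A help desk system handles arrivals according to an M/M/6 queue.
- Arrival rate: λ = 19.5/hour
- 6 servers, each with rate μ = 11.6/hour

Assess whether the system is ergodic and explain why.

Stability requires ρ = λ/(cμ) < 1
ρ = 19.5/(6 × 11.6) = 19.5/69.60 = 0.2802
Since 0.2802 < 1, the system is STABLE.
The servers are busy 28.02% of the time.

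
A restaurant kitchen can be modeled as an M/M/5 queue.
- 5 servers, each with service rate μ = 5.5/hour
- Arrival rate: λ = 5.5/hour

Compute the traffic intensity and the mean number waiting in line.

Traffic intensity: ρ = λ/(cμ) = 5.5/(5×5.5) = 0.2000
Since ρ = 0.2000 < 1, system is stable.
Offered load a = λ/μ = cρ = 5.5/5.5 = 1.0000
P₀ = [ Σₙ₌₀^4 aⁿ/n! + a^5/(5!(1-ρ)) ]⁻¹
Σ = a^0/0! + a^1/1! + a^2/2! + a^3/3! + a^4/4! = 1.0000 + 1.0000 + 0.50000 + 0.16667 + 0.041667 = 2.7083
a^5/(5!(1-ρ)) = 1.0000/(120 × 0.8000) = 0.01042
P₀ = 1/(2.7083 + 0.01042) = 0.3678
Lq = P₀·a^5·ρ / (5!(1-ρ)²) = 0.36782 × 1.0000 × 0.20000 / (120 × 0.64000) = 0.0009579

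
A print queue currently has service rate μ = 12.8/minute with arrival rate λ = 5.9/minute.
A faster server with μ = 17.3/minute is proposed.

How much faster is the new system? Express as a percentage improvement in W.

System 1: ρ₁ = 5.9/12.8 = 0.4609, W₁ = 1/(12.8-5.9) = 0.14493
System 2: ρ₂ = 5.9/17.3 = 0.3410, W₂ = 1/(17.3-5.9) = 0.087719
Improvement: (W₁-W₂)/W₁ = (0.14493-0.087719)/0.14493 = 39.47%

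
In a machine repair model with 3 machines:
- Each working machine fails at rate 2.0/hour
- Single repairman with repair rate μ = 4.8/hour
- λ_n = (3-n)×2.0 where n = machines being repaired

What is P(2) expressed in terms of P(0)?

P(2)/P(0) = ∏_{i=0}^{2-1} λ_i/μ_{i+1}
= (3-0)×2.0/4.8 × (3-1)×2.0/4.8
= 1.0417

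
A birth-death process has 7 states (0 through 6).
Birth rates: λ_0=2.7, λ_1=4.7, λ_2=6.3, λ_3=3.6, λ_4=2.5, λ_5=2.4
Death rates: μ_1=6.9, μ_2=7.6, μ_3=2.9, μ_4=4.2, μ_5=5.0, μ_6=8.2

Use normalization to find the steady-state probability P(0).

Ratios P(n)/P(0) = (λ₀···λₙ₋₁)/(μ₁···μₙ):
P(1)/P(0) = (2.7)/(6.9) = 0.3913
P(2)/P(0) = (2.7×4.7)/(6.9×7.6) = 0.2420
P(3)/P(0) = (2.7×4.7×6.3)/(6.9×7.6×2.9) = 0.5257
P(4)/P(0) = (2.7×4.7×6.3×3.6)/(6.9×7.6×2.9×4.2) = 0.4506
P(5)/P(0) = (2.7×4.7×6.3×3.6×2.5)/(6.9×7.6×2.9×4.2×5.0) = 0.2253
P(6)/P(0) = (2.7×4.7×6.3×3.6×2.5×2.4)/(6.9×7.6×2.9×4.2×5.0×8.2) = 0.06594

Normalization: ∑ P(n) = 1
P(0) × (1.0000 + 0.3913 + 0.2420 + 0.5257 + 0.4506 + 0.2253 + 0.06594) = 1
P(0) × 2.9008 = 1
P(0) = 1/2.9008 = 0.3447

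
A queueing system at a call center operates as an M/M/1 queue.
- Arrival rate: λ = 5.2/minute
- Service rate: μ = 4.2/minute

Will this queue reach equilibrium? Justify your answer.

Stability requires ρ = λ/(cμ) < 1
ρ = 5.2/(1 × 4.2) = 5.2/4.20 = 1.2381
Since 1.2381 ≥ 1, the system is UNSTABLE.
Queue grows without bound. Need μ > λ = 5.2.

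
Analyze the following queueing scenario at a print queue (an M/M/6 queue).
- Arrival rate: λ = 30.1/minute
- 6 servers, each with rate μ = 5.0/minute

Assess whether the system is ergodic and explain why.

Stability requires ρ = λ/(cμ) < 1
ρ = 30.1/(6 × 5.0) = 30.1/30.00 = 1.0033
Since 1.0033 ≥ 1, the system is UNSTABLE.
Need c > λ/μ = 30.1/5.0 = 6.02.
Minimum servers needed: c = 7.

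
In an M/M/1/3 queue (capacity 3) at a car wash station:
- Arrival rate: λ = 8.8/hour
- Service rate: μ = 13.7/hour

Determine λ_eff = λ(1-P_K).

ρ = λ/μ = 8.8/13.7 = 0.64234
P₀ = (1-ρ)/(1-ρ^(K+1)) = (1-0.64234)/(1-0.64234^4) = 0.35766/0.82976 = 0.4310
P_K = P₀×ρ^K = 0.4310 × 0.64234^3 = 0.4310 × 0.2650 = 0.1142
λ_eff = λ(1-P_K) = 8.8 × (1 - 0.11424) = 8.8 × 0.88576 = 7.7947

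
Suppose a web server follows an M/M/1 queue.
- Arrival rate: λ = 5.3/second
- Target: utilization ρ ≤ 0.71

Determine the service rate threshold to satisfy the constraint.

ρ = λ/μ, so μ = λ/ρ
μ ≥ 5.3/0.71 = 7.4648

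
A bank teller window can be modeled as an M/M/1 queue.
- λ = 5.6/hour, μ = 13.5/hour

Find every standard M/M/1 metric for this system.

Step 1: ρ = λ/μ = 5.6/13.5 = 0.4148
Step 2: L = λ/(μ-λ) = 5.6/7.90 = 0.7089
Step 3: Lq = λ²/(μ(μ-λ)) = 31.36/(13.5×7.90) = 0.2940
Step 4: W = 1/(μ-λ) = 1/7.90 = 0.126582
Step 5: Wq = λ/(μ(μ-λ)) = 5.6/(13.5×7.90) = 0.05251
Step 6: P(0) = 1-ρ = 0.5852
Verify: L = λW = 5.6×0.126582 = 0.7089 ✔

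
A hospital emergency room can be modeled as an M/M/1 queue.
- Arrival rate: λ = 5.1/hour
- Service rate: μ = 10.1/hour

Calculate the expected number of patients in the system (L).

ρ = λ/μ = 5.1/10.1 = 0.5050
For M/M/1: L = λ/(μ-λ)
L = 5.1/(10.1-5.1) = 5.1/5.00
L = 1.0200 patients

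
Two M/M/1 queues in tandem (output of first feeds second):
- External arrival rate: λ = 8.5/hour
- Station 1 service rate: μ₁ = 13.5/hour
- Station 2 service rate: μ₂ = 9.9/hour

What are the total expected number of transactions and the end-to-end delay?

By Jackson's theorem, each station behaves as independent M/M/1.
Station 1: ρ₁ = 8.5/13.5 = 0.6296, L₁ = ρ₁/(1-ρ₁) = λ/(μ₁-λ) = 8.5/5.00 = 1.7000
Station 2: ρ₂ = 8.5/9.9 = 0.8586, L₂ = ρ₂/(1-ρ₂) = λ/(μ₂-λ) = 8.5/1.40 = 6.0714
Total: L = L₁ + L₂ = 1.7000 + 6.0714 = 7.7714
W = L/λ = 7.7714/8.5 = 0.9143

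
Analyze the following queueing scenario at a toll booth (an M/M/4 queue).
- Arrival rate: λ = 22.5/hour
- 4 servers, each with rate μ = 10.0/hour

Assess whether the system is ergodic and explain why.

Stability requires ρ = λ/(cμ) < 1
ρ = 22.5/(4 × 10.0) = 22.5/40.00 = 0.5625
Since 0.5625 < 1, the system is STABLE.
The servers are busy 56.25% of the time.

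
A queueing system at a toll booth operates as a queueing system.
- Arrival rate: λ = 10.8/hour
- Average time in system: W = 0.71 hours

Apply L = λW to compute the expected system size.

Little's Law: L = λW
L = 10.8 × 0.71 = 7.6680 vehicles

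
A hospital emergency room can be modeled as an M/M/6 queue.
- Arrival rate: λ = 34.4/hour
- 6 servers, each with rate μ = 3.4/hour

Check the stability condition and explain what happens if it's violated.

Stability requires ρ = λ/(cμ) < 1
ρ = 34.4/(6 × 3.4) = 34.4/20.40 = 1.6863
Since 1.6863 ≥ 1, the system is UNSTABLE.
Need c > λ/μ = 34.4/3.4 = 10.12.
Minimum servers needed: c = 11.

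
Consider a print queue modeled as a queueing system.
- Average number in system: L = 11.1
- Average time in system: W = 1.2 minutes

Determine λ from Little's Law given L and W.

Little's Law: L = λW, so λ = L/W
λ = 11.1/1.2 = 9.2500 jobs/minute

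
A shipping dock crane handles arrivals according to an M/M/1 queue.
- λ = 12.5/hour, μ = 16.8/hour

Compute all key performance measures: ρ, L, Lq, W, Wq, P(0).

Step 1: ρ = λ/μ = 12.5/16.8 = 0.7440
Step 2: L = λ/(μ-λ) = 12.5/4.30 = 2.9070
Step 3: Lq = λ²/(μ(μ-λ)) = 156.25/(16.8×4.30) = 2.1629
Step 4: W = 1/(μ-λ) = 1/4.30 = 0.23256
Step 5: Wq = λ/(μ(μ-λ)) = 12.5/(16.8×4.30) = 0.1730
Step 6: P(0) = 1-ρ = 0.2560
Verify: L = λW = 12.5×0.23256 = 2.9070 ✔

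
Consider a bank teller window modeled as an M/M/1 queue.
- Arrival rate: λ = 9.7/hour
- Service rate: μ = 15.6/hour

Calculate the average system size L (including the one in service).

ρ = λ/μ = 9.7/15.6 = 0.6218
For M/M/1: L = λ/(μ-λ)
L = 9.7/(15.6-9.7) = 9.7/5.90
L = 1.6441 transactions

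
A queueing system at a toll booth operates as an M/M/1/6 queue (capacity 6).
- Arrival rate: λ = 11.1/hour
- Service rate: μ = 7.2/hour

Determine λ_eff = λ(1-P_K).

ρ = λ/μ = 11.1/7.2 = 1.54167
P₀ = (1-ρ)/(1-ρ^(K+1)) = (1-1.54167)/(1-1.54167^7) = -0.5417/-19.6986 = 0.02750
P_K = P₀×ρ^K = 0.02750 × 1.54167^6 = 0.02750 × 13.4261 = 0.3692
λ_eff = λ(1-P_K) = 11.1 × (1 - 0.36919) = 11.1 × 0.63081 = 7.0020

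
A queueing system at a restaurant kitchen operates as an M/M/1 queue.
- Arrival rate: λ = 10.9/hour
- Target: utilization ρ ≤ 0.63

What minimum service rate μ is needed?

ρ = λ/μ, so μ = λ/ρ
μ ≥ 10.9/0.63 = 17.3016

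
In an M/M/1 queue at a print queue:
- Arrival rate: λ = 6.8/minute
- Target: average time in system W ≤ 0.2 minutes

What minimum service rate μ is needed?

For M/M/1: W = 1/(μ-λ)
Need W ≤ 0.2, so 1/(μ-λ) ≤ 0.2
μ - λ ≥ 1/0.2 = 5.0000
μ ≥ 6.8 + 5.0000 = 11.8000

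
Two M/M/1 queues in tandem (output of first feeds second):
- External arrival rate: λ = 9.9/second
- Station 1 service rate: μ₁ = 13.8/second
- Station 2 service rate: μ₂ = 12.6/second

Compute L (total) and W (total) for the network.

By Jackson's theorem, each station behaves as independent M/M/1.
Station 1: ρ₁ = 9.9/13.8 = 0.7174, L₁ = ρ₁/(1-ρ₁) = λ/(μ₁-λ) = 9.9/3.90 = 2.53846
Station 2: ρ₂ = 9.9/12.6 = 0.7857, L₂ = ρ₂/(1-ρ₂) = λ/(μ₂-λ) = 9.9/2.70 = 3.66667
Total: L = L₁ + L₂ = 2.53846 + 3.66667 = 6.2051
W = L/λ = 6.2051/9.9 = 0.6268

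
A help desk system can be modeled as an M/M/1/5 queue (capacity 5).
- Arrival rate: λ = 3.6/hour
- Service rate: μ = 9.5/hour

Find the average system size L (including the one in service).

ρ = λ/μ = 3.6/9.5 = 0.378947
P₀ = (1-ρ)/(1-ρ^(K+1)) = (1-0.378947)/(1-0.378947^6) = 0.62105/0.99704 = 0.6229
P_K = P₀×ρ^K = 0.62290 × 0.378947^5 = 0.62290 × 0.0078143 = 0.004868
L = ρ[1 - (K+1)ρ^K + Kρ^(K+1)] / [(1-ρ)(1-ρ^(K+1))]
L = 0.378947 × (1 - 6×0.007814 + 5×0.002961) / ((1 - 0.378947) × (1 - 0.002961)) = 0.5923 tickets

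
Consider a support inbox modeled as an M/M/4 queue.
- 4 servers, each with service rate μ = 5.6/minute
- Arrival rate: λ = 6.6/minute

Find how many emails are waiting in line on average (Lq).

Traffic intensity: ρ = λ/(cμ) = 6.6/(4×5.6) = 0.2946
Since ρ = 0.2946 < 1, system is stable.
Offered load a = λ/μ = cρ = 6.6/5.6 = 1.1786
P₀ = [ Σₙ₌₀^3 aⁿ/n! + a^4/(4!(1-ρ)) ]⁻¹
Σ = a^0/0! + a^1/1! + a^2/2! + a^3/3! = 1.0000 + 1.1786 + 0.6945 + 0.2728 = 3.1459
a^4/(4!(1-ρ)) = 1.9294/(24 × 0.7054) = 0.1140
P₀ = 1/(3.1459 + 0.1140) = 0.3068
Lq = P₀·a^4·ρ / (4!(1-ρ)²) = 0.30676 × 1.9294 × 0.29464 / (24 × 0.49753) = 0.01460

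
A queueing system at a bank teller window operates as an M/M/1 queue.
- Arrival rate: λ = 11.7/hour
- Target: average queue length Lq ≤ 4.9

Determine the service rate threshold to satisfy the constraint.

For M/M/1: Lq = λ²/(μ(μ-λ))
Need Lq ≤ 4.9, i.e. μ(μ-λ) ≥ λ²/4.9
μ² - 11.7μ - 136.89/4.9 ≥ 0  →  μ² - 11.7μ - 27.93673 ≥ 0
Quadratic formula (positive root): μ = [λ + √(λ² + 4×27.93673)]/2
Discriminant: 136.89 + 4×27.93673 = 248.6369, √248.6369 = 15.7682
μ ≥ (11.7 + 15.7682)/2 = 13.7341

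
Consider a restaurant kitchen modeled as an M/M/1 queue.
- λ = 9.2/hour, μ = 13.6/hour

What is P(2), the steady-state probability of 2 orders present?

ρ = λ/μ = 9.2/13.6 = 0.6765
P(n) = (1-ρ)ρⁿ
P(2) = (1-0.6765) × 0.6765^2
P(2) = 0.3235 × 0.4577
P(2) = 0.1481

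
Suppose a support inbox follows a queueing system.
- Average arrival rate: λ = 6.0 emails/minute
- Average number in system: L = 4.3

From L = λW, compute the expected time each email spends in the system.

Little's Law: L = λW, so W = L/λ
W = 4.3/6.0 = 0.7167 minutes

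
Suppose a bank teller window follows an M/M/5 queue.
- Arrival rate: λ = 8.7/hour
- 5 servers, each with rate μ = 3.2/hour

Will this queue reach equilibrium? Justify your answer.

Stability requires ρ = λ/(cμ) < 1
ρ = 8.7/(5 × 3.2) = 8.7/16.00 = 0.5437
Since 0.5437 < 1, the system is STABLE.
The servers are busy 54.37% of the time.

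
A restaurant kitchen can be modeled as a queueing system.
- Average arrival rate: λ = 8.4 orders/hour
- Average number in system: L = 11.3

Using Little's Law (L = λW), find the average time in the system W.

Little's Law: L = λW, so W = L/λ
W = 11.3/8.4 = 1.3452 hours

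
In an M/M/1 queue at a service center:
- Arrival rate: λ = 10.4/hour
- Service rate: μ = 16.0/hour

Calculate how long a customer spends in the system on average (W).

First, compute utilization: ρ = λ/μ = 10.4/16.0 = 0.6500
For M/M/1: W = 1/(μ-λ)
W = 1/(16.0-10.4) = 1/5.60
W = 0.1786 hours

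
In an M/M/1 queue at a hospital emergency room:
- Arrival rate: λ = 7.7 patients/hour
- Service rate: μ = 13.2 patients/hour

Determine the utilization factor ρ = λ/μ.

Server utilization: ρ = λ/μ
ρ = 7.7/13.2 = 0.5833
The server is busy 58.33% of the time.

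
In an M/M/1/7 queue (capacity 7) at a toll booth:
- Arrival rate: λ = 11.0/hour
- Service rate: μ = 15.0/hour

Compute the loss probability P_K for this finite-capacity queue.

ρ = λ/μ = 11.0/15.0 = 0.73333
P₀ = (1-ρ)/(1-ρ^(K+1)) = (1-0.73333)/(1-0.73333^8) = 0.2667/0.9164 = 0.2910
P_K = P₀×ρ^K = 0.29101 × 0.73333^7 = 0.29101 × 0.11405 = 0.03319
Blocking probability = 3.32%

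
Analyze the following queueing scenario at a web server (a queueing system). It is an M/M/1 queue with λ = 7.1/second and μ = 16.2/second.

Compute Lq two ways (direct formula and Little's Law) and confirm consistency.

Method 1 (direct): Lq = λ²/(μ(μ-λ)) = 50.41/(16.2 × 9.10) = 0.3419

Method 2 (Little's Law):
W = 1/(μ-λ) = 1/9.10 = 0.10989
Wq = W - 1/μ = 0.10989 - 0.061728 = 0.04816
Lq = λWq = 7.1 × 0.04816 = 0.3419 ✔ (matches Method 1)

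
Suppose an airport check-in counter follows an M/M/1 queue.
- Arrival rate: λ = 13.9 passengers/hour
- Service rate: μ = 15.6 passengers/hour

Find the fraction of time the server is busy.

Server utilization: ρ = λ/μ
ρ = 13.9/15.6 = 0.8910
The server is busy 89.10% of the time.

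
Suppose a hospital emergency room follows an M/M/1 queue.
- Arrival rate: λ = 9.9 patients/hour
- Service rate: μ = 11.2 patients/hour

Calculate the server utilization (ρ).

Server utilization: ρ = λ/μ
ρ = 9.9/11.2 = 0.8839
The server is busy 88.39% of the time.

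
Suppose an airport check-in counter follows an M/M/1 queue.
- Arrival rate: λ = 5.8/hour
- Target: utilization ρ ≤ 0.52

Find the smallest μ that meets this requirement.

ρ = λ/μ, so μ = λ/ρ
μ ≥ 5.8/0.52 = 11.1538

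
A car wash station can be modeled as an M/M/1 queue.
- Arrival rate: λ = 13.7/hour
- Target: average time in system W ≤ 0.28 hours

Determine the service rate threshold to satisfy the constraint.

For M/M/1: W = 1/(μ-λ)
Need W ≤ 0.28, so 1/(μ-λ) ≤ 0.28
μ - λ ≥ 1/0.28 = 3.5714
μ ≥ 13.7 + 3.5714 = 17.2714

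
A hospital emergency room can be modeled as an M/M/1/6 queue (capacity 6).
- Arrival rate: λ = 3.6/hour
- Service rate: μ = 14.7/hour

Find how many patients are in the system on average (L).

ρ = λ/μ = 3.6/14.7 = 0.2449
P₀ = (1-ρ)/(1-ρ^(K+1)) = (1-0.2449)/(1-0.2449^7) = 0.75510/0.99995 = 0.7551
P_K = P₀×ρ^K = 0.7551 × 0.2449^6 = 0.7551 × 0.0002157 = 0.0001629
L = ρ[1 - (K+1)ρ^K + Kρ^(K+1)] / [(1-ρ)(1-ρ^(K+1))]
L = 0.2449 × (1 - 7×0.0002157 + 6×0.00005283) / ((1 - 0.2449) × (1 - 0.00005283)) = 0.3240 patients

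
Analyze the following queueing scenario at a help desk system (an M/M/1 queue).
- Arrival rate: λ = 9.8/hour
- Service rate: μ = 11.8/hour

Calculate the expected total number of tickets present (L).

ρ = λ/μ = 9.8/11.8 = 0.8305
For M/M/1: L = λ/(μ-λ)
L = 9.8/(11.8-9.8) = 9.8/2.00
L = 4.9000 tickets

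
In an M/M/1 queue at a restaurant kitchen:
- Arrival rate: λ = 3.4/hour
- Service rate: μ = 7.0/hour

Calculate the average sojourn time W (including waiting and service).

First, compute utilization: ρ = λ/μ = 3.4/7.0 = 0.4857
For M/M/1: W = 1/(μ-λ)
W = 1/(7.0-3.4) = 1/3.60
W = 0.2778 hours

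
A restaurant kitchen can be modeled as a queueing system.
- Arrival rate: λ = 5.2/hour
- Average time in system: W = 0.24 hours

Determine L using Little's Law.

Little's Law: L = λW
L = 5.2 × 0.24 = 1.2480 orders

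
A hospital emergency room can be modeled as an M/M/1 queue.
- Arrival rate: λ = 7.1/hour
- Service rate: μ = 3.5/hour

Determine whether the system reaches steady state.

Stability requires ρ = λ/(cμ) < 1
ρ = 7.1/(1 × 3.5) = 7.1/3.50 = 2.0286
Since 2.0286 ≥ 1, the system is UNSTABLE.
Queue grows without bound. Need μ > λ = 7.1.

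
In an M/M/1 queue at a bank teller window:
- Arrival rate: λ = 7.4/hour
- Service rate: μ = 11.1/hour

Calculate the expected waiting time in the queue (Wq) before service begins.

First, compute utilization: ρ = λ/μ = 7.4/11.1 = 0.6667
For M/M/1: Wq = λ/(μ(μ-λ))
Wq = 7.4/(11.1 × (11.1-7.4))
Wq = 7.4/(11.1 × 3.70)
Wq = 0.1802 hours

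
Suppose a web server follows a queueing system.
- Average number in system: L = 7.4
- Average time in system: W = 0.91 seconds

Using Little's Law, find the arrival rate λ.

Little's Law: L = λW, so λ = L/W
λ = 7.4/0.91 = 8.1319 requests/second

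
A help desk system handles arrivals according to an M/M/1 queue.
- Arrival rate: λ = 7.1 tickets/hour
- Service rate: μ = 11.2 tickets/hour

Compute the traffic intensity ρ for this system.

Server utilization: ρ = λ/μ
ρ = 7.1/11.2 = 0.6339
The server is busy 63.39% of the time.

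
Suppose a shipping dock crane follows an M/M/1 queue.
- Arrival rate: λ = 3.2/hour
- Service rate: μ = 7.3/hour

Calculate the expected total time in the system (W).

First, compute utilization: ρ = λ/μ = 3.2/7.3 = 0.4384
For M/M/1: W = 1/(μ-λ)
W = 1/(7.3-3.2) = 1/4.10
W = 0.2439 hours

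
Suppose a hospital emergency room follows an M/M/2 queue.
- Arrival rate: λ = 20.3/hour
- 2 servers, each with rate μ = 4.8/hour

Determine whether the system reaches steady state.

Stability requires ρ = λ/(cμ) < 1
ρ = 20.3/(2 × 4.8) = 20.3/9.60 = 2.1146
Since 2.1146 ≥ 1, the system is UNSTABLE.
Need c > λ/μ = 20.3/4.8 = 4.23.
Minimum servers needed: c = 5.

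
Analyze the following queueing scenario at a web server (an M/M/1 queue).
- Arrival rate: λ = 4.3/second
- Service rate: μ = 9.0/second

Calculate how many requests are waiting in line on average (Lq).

ρ = λ/μ = 4.3/9.0 = 0.4778
For M/M/1: Lq = λ²/(μ(μ-λ))
Lq = 18.49/(9.0 × 4.70)
Lq = 0.4371 requests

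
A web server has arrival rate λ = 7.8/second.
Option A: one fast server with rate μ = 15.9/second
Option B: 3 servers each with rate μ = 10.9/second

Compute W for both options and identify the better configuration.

Option A: single server μ = 15.9 (M/M/1)
  ρ_A = 7.8/15.9 = 0.4906
  W_A = 1/(μ-λ) = 1/(15.9-7.8) = 1/8.10 = 0.1235

Option B: 3 servers μ = 10.9 (M/M/3)
  ρ_B = λ/(cμ) = 7.8/(3×10.9) = 0.2385
  Offered load a = λ/μ = cρ = 7.8/10.9 = 0.7156
  P₀ = [ Σₙ₌₀^2 aⁿ/n! + a^3/(3!(1-ρ)) ]⁻¹
  Σ = a^0/0! + a^1/1! + a^2/2! = 1.0000 + 0.7156 + 0.2560 = 1.9716
  a^3/(3!(1-ρ)) = 0.3664412/(6 × 0.7614679) = 0.08021
  P₀ = 1/(1.9716 + 0.08021) = 0.4874
  Lq = P₀·a^3·ρ / (3!(1-ρ)²) = 0.4874 × 0.3664 × 0.2385 / (6 × 0.5798) = 0.01224
  Wq_B = Lq/λ = 0.012245/7.8 = 0.001570
  W_B = Wq_B + 1/μ = 0.001570 + 0.09174 = 0.09331

Since W_B = 0.09331 < W_A = 0.1235, Option B (multiple servers) has the shorter time in system.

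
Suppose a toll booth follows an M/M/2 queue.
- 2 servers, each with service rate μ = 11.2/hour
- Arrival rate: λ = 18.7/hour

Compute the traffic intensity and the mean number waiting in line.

Traffic intensity: ρ = λ/(cμ) = 18.7/(2×11.2) = 0.8348
Since ρ = 0.8348 < 1, system is stable.
Offered load a = λ/μ = cρ = 18.7/11.2 = 1.6696
P₀ = [ Σₙ₌₀^1 aⁿ/n! + a^2/(2!(1-ρ)) ]⁻¹
Σ = a^0/0! + a^1/1! = 1.0000 + 1.6696 = 2.6696
a^2/(2!(1-ρ)) = 2.78771/(2 × 0.165179) = 8.4385
P₀ = 1/(2.6696 + 8.4385) = 0.09002
Lq = P₀·a^2·ρ / (2!(1-ρ)²) = 0.090024 × 2.7877 × 0.83482 / (2 × 0.027284) = 3.8394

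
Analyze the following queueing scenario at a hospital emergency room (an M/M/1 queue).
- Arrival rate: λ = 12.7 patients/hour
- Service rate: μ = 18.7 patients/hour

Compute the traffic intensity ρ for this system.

Server utilization: ρ = λ/μ
ρ = 12.7/18.7 = 0.6791
The server is busy 67.91% of the time.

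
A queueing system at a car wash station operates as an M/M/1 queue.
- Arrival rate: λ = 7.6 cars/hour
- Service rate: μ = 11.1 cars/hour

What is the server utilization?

Server utilization: ρ = λ/μ
ρ = 7.6/11.1 = 0.6847
The server is busy 68.47% of the time.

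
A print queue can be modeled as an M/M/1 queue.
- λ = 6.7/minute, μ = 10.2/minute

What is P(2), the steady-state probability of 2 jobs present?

ρ = λ/μ = 6.7/10.2 = 0.6569
P(n) = (1-ρ)ρⁿ
P(2) = (1-0.6569) × 0.6569^2
P(2) = 0.34310 × 0.43152
P(2) = 0.1481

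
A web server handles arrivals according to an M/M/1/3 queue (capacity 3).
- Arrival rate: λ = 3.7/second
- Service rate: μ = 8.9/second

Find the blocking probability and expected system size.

ρ = λ/μ = 3.7/8.9 = 0.41573
P₀ = (1-ρ)/(1-ρ^(K+1)) = (1-0.41573)/(1-0.41573^4) = 0.5843/0.9701 = 0.6023
P_K = P₀×ρ^K = 0.60226 × 0.41573^3 = 0.60226 × 0.071851 = 0.04327
Blocking probability P_3 = 0.04327 (4.33%)
L = ρ[1 - (K+1)ρ^K + Kρ^(K+1)] / [(1-ρ)(1-ρ^(K+1))]
L = 0.41573 × (1 - 4×0.07185 + 3×0.02987) / ((1 - 0.41573) × (1 - 0.02987)) = 0.5884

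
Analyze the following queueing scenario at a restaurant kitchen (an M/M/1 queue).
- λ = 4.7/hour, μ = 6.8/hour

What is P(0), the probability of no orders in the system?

ρ = λ/μ = 4.7/6.8 = 0.6912
P(0) = 1 - ρ = 1 - 0.6912 = 0.3088
The server is idle 30.88% of the time.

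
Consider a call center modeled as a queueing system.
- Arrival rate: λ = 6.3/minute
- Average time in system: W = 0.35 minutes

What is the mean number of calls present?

Little's Law: L = λW
L = 6.3 × 0.35 = 2.2050 calls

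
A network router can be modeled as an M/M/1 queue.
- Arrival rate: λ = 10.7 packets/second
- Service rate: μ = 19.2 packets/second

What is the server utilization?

Server utilization: ρ = λ/μ
ρ = 10.7/19.2 = 0.5573
The server is busy 55.73% of the time.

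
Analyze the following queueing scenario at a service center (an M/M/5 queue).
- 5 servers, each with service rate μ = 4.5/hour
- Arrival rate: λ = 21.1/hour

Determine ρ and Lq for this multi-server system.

Traffic intensity: ρ = λ/(cμ) = 21.1/(5×4.5) = 0.9378
Since ρ = 0.9378 < 1, system is stable.
Offered load a = λ/μ = cρ = 21.1/4.5 = 4.6889
P₀ = [ Σₙ₌₀^4 aⁿ/n! + a^5/(5!(1-ρ)) ]⁻¹
Σ = a^0/0! + a^1/1! + a^2/2! + a^3/3! + a^4/4! = 1.0000 + 4.6889 + 10.9928 + 17.1814 + 20.1404 = 54.0035
a^5/(5!(1-ρ)) = 2266.4686/(120 × 0.06222222) = 303.5449
P₀ = 1/(54.0035 + 303.5449) = 0.002797
Lq = P₀·a^5·ρ / (5!(1-ρ)²) = 0.00279682 × 2266.4686 × 0.937778 / (120 × 0.00387160) = 12.7951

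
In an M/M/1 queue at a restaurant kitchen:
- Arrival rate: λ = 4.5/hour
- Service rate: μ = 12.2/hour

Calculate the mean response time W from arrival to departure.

First, compute utilization: ρ = λ/μ = 4.5/12.2 = 0.3689
For M/M/1: W = 1/(μ-λ)
W = 1/(12.2-4.5) = 1/7.70
W = 0.1299 hours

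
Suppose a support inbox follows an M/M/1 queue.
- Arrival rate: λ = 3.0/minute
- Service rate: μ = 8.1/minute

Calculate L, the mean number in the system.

ρ = λ/μ = 3.0/8.1 = 0.3704
For M/M/1: L = λ/(μ-λ)
L = 3.0/(8.1-3.0) = 3.0/5.10
L = 0.5882 emails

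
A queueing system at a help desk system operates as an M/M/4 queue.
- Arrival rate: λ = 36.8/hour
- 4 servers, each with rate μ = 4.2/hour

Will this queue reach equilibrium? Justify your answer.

Stability requires ρ = λ/(cμ) < 1
ρ = 36.8/(4 × 4.2) = 36.8/16.80 = 2.1905
Since 2.1905 ≥ 1, the system is UNSTABLE.
Need c > λ/μ = 36.8/4.2 = 8.76.
Minimum servers needed: c = 9.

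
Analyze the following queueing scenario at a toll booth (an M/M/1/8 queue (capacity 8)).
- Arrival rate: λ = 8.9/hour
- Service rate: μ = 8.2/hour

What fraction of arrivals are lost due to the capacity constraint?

ρ = λ/μ = 8.9/8.2 = 1.08537
P₀ = (1-ρ)/(1-ρ^(K+1)) = (1-1.08537)/(1-1.08537^9) = -0.08537/-1.0903 = 0.07830
P_K = P₀×ρ^K = 0.07830 × 1.08537^8 = 0.07830 × 1.9259 = 0.1508
Blocking probability = 15.08%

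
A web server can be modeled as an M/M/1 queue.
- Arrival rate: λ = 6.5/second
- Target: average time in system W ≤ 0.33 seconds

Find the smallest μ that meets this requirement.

For M/M/1: W = 1/(μ-λ)
Need W ≤ 0.33, so 1/(μ-λ) ≤ 0.33
μ - λ ≥ 1/0.33 = 3.0303
μ ≥ 6.5 + 3.0303 = 9.5303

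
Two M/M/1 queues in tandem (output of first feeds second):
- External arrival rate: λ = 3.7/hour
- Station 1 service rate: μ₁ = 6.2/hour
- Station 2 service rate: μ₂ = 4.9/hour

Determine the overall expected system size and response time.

By Jackson's theorem, each station behaves as independent M/M/1.
Station 1: ρ₁ = 3.7/6.2 = 0.5968, L₁ = ρ₁/(1-ρ₁) = λ/(μ₁-λ) = 3.7/2.50 = 1.4800
Station 2: ρ₂ = 3.7/4.9 = 0.7551, L₂ = ρ₂/(1-ρ₂) = λ/(μ₂-λ) = 3.7/1.20 = 3.0833
Total: L = L₁ + L₂ = 1.4800 + 3.0833 = 4.5633
W = L/λ = 4.5633/3.7 = 1.2333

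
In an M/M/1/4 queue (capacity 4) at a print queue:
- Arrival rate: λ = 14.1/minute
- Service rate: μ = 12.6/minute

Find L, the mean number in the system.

ρ = λ/μ = 14.1/12.6 = 1.11905
P₀ = (1-ρ)/(1-ρ^(K+1)) = (1-1.11905)/(1-1.11905^5) = -0.11905/-0.75488 = 0.1577
P_K = P₀×ρ^K = 0.1577 × 1.11905^4 = 0.1577 × 1.5682 = 0.2473
L = ρ[1 - (K+1)ρ^K + Kρ^(K+1)] / [(1-ρ)(1-ρ^(K+1))]
L = 1.11905 × (1 - 5×1.5681874 + 4×1.7548801) / ((1 - 1.11905) × (1 - 1.7548801)) = 2.2237 jobs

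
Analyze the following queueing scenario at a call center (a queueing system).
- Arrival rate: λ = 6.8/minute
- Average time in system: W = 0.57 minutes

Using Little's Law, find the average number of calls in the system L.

Little's Law: L = λW
L = 6.8 × 0.57 = 3.8760 calls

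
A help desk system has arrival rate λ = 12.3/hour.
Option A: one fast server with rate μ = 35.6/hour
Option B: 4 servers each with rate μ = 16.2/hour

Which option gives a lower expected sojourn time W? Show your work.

Option A: single server μ = 35.6 (M/M/1)
  ρ_A = 12.3/35.6 = 0.3455
  W_A = 1/(μ-λ) = 1/(35.6-12.3) = 1/23.30 = 0.04292

Option B: 4 servers μ = 16.2 (M/M/4)
  ρ_B = λ/(cμ) = 12.3/(4×16.2) = 0.1898
  Offered load a = λ/μ = cρ = 12.3/16.2 = 0.7593
  P₀ = [ Σₙ₌₀^3 aⁿ/n! + a^4/(4!(1-ρ)) ]⁻¹
  Σ = a^0/0! + a^1/1! + a^2/2! + a^3/3! = 1.0000 + 0.7593 + 0.2882 + 0.07295 = 2.1204
  a^4/(4!(1-ρ)) = 0.3323/(24 × 0.8102) = 0.01709
  P₀ = 1/(2.1204 + 0.01709) = 0.4678
  Lq = P₀·a^4·ρ / (4!(1-ρ)²) = 0.4678 × 0.3323 × 0.1898 / (24 × 0.6564) = 0.001873
  Wq_B = Lq/λ = 0.001873/12.3 = 0.0001523
  W_B = Wq_B + 1/μ = 0.0001523 + 0.06173 = 0.06188

Since W_A = 0.04292 < W_B = 0.06188, Option A (single fast server) has the shorter time in system.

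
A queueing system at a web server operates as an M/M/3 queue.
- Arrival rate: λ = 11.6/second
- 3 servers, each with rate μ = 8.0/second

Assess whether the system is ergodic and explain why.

Stability requires ρ = λ/(cμ) < 1
ρ = 11.6/(3 × 8.0) = 11.6/24.00 = 0.4833
Since 0.4833 < 1, the system is STABLE.
The servers are busy 48.33% of the time.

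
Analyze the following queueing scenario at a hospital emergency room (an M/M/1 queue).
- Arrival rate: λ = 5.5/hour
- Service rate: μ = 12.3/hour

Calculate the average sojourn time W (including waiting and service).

First, compute utilization: ρ = λ/μ = 5.5/12.3 = 0.4472
For M/M/1: W = 1/(μ-λ)
W = 1/(12.3-5.5) = 1/6.80
W = 0.1471 hours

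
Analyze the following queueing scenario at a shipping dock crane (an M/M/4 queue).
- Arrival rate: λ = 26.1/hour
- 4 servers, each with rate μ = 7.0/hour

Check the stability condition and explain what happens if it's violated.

Stability requires ρ = λ/(cμ) < 1
ρ = 26.1/(4 × 7.0) = 26.1/28.00 = 0.9321
Since 0.9321 < 1, the system is STABLE.
The servers are busy 93.21% of the time.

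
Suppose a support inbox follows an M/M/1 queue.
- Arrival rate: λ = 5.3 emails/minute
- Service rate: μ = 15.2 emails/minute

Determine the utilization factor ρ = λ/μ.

Server utilization: ρ = λ/μ
ρ = 5.3/15.2 = 0.3487
The server is busy 34.87% of the time.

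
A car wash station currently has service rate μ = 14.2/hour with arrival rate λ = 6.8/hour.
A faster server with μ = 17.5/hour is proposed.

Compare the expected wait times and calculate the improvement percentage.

System 1: ρ₁ = 6.8/14.2 = 0.4789, W₁ = 1/(14.2-6.8) = 0.13514
System 2: ρ₂ = 6.8/17.5 = 0.3886, W₂ = 1/(17.5-6.8) = 0.093458
Improvement: (W₁-W₂)/W₁ = (0.13514-0.093458)/0.13514 = 30.84%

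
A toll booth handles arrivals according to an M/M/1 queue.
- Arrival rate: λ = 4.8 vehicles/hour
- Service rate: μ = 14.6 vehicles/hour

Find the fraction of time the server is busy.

Server utilization: ρ = λ/μ
ρ = 4.8/14.6 = 0.3288
The server is busy 32.88% of the time.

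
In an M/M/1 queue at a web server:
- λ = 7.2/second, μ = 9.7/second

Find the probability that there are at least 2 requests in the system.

ρ = λ/μ = 7.2/9.7 = 0.7423
P(N ≥ n) = ρⁿ
P(N ≥ 2) = 0.7423^2
P(N ≥ 2) = 0.5510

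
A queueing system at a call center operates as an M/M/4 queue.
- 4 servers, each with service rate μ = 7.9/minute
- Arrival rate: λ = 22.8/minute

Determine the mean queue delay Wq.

Traffic intensity: ρ = λ/(cμ) = 22.8/(4×7.9) = 0.7215
Since ρ = 0.7215 < 1, system is stable.
Offered load a = λ/μ = cρ = 22.8/7.9 = 2.8861
P₀ = [ Σₙ₌₀^3 aⁿ/n! + a^4/(4!(1-ρ)) ]⁻¹
Σ = a^0/0! + a^1/1! + a^2/2! + a^3/3! = 1.0000 + 2.8861 + 4.1647 + 4.0066 = 12.0574
a^4/(4!(1-ρ)) = 69.3795/(24 × 0.278481) = 10.3806
P₀ = 1/(12.0574 + 10.3806) = 0.04457
Lq = P₀·a^4·ρ / (4!(1-ρ)²) = 0.044567 × 69.3795 × 0.72152 / (24 × 0.077552) = 1.1986
Wq = Lq/λ = 1.1986/22.8 = 0.05257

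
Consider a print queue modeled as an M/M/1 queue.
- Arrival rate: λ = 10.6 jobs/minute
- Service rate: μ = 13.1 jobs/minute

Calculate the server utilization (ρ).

Server utilization: ρ = λ/μ
ρ = 10.6/13.1 = 0.8092
The server is busy 80.92% of the time.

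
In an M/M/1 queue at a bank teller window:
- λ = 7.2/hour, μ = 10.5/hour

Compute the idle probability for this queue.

ρ = λ/μ = 7.2/10.5 = 0.6857
P(0) = 1 - ρ = 1 - 0.6857 = 0.3143
The server is idle 31.43% of the time.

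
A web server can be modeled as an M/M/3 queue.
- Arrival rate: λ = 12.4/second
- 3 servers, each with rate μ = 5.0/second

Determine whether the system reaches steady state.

Stability requires ρ = λ/(cμ) < 1
ρ = 12.4/(3 × 5.0) = 12.4/15.00 = 0.8267
Since 0.8267 < 1, the system is STABLE.
The servers are busy 82.67% of the time.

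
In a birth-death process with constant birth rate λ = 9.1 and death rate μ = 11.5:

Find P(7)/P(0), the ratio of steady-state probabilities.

For constant rates: P(n)/P(0) = (λ/μ)^n
P(7)/P(0) = (9.1/11.5)^7 = 0.7913^7 = 0.1943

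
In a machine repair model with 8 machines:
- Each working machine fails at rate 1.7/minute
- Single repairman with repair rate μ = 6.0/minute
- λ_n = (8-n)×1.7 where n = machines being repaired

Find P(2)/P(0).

P(2)/P(0) = ∏_{i=0}^{2-1} λ_i/μ_{i+1}
= (8-0)×1.7/6.0 × (8-1)×1.7/6.0
= 4.4956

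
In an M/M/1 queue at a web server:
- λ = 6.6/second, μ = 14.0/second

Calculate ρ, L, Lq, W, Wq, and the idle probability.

Step 1: ρ = λ/μ = 6.6/14.0 = 0.4714
Step 2: L = λ/(μ-λ) = 6.6/7.40 = 0.8919
Step 3: Lq = λ²/(μ(μ-λ)) = 43.56/(14.0×7.40) = 0.4205
Step 4: W = 1/(μ-λ) = 1/7.40 = 0.13514
Step 5: Wq = λ/(μ(μ-λ)) = 6.6/(14.0×7.40) = 0.06371
Step 6: P(0) = 1-ρ = 0.5286
Verify: L = λW = 6.6×0.13514 = 0.8919 ✔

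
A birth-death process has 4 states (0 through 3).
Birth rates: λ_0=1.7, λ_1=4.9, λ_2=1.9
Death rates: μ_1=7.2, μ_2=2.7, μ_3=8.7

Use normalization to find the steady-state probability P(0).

Ratios P(n)/P(0) = (λ₀···λₙ₋₁)/(μ₁···μₙ):
P(1)/P(0) = (1.7)/(7.2) = 0.2361
P(2)/P(0) = (1.7×4.9)/(7.2×2.7) = 0.4285
P(3)/P(0) = (1.7×4.9×1.9)/(7.2×2.7×8.7) = 0.09358

Normalization: ∑ P(n) = 1
P(0) × (1.0000 + 0.2361 + 0.4285 + 0.09358) = 1
P(0) × 1.7582 = 1
P(0) = 1/1.7582 = 0.5688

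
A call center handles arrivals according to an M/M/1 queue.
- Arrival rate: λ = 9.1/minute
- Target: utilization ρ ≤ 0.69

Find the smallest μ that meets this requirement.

ρ = λ/μ, so μ = λ/ρ
μ ≥ 9.1/0.69 = 13.1884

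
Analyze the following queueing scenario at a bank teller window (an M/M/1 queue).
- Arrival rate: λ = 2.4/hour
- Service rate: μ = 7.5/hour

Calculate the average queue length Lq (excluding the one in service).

ρ = λ/μ = 2.4/7.5 = 0.3200
For M/M/1: Lq = λ²/(μ(μ-λ))
Lq = 5.76/(7.5 × 5.10)
Lq = 0.1506 transactions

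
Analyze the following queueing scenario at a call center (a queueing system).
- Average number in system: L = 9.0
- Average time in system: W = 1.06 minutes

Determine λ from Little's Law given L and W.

Little's Law: L = λW, so λ = L/W
λ = 9.0/1.06 = 8.4906 calls/minute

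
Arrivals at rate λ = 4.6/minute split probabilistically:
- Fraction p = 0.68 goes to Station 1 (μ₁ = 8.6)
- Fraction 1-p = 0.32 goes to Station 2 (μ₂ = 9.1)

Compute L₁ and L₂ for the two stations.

Effective rates: λ₁ = 4.6×0.68 = 3.128, λ₂ = 4.6×0.32 = 1.472
Station 1: ρ₁ = 3.128/8.6 = 0.3637, L₁ = ρ₁/(1-ρ₁) = 0.3637/(1-0.3637) = 0.5716
Station 2: ρ₂ = 1.472/9.1 = 0.1618, L₂ = ρ₂/(1-ρ₂) = 0.1618/(1-0.1618) = 0.1930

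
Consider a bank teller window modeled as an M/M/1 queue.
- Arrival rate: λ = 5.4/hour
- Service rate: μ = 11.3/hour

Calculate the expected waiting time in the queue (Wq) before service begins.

First, compute utilization: ρ = λ/μ = 5.4/11.3 = 0.4779
For M/M/1: Wq = λ/(μ(μ-λ))
Wq = 5.4/(11.3 × (11.3-5.4))
Wq = 5.4/(11.3 × 5.90)
Wq = 0.08100 hours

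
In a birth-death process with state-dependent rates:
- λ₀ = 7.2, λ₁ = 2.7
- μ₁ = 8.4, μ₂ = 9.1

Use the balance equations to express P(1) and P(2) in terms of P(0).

Balance equations:
State 0: λ₀P₀ = μ₁P₁ → P₁ = (λ₀/μ₁)P₀ = (7.2/8.4)P₀ = 0.8571P₀
State 1: P₂ = (λ₀λ₁)/(μ₁μ₂)P₀ = (7.2×2.7)/(8.4×9.1)P₀ = 0.2543P₀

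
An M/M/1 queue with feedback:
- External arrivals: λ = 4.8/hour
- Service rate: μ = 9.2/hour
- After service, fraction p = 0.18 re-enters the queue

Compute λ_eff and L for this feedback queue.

Effective arrival rate: λ_eff = λ/(1-p) = 4.8/(1-0.18) = 4.8/0.82 = 5.8537
ρ = λ_eff/μ = 5.8537/9.2 = 0.63627
L = ρ/(1-ρ) = 0.63627/(1-0.63627) = 1.7493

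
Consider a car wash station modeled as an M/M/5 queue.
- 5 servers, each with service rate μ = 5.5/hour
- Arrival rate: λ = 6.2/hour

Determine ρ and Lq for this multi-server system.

Traffic intensity: ρ = λ/(cμ) = 6.2/(5×5.5) = 0.2255
Since ρ = 0.2255 < 1, system is stable.
Offered load a = λ/μ = cρ = 6.2/5.5 = 1.1273
P₀ = [ Σₙ₌₀^4 aⁿ/n! + a^5/(5!(1-ρ)) ]⁻¹
Σ = a^0/0! + a^1/1! + a^2/2! + a^3/3! + a^4/4! = 1.0000 + 1.1273 + 0.6354 + 0.2387 + 0.06728 = 3.0687
a^5/(5!(1-ρ)) = 1.8203/(120 × 0.77455) = 0.01958
P₀ = 1/(3.0687 + 0.01958) = 0.3238
Lq = P₀·a^5·ρ / (5!(1-ρ)²) = 0.3238 × 1.8203 × 0.2255 / (120 × 0.5999) = 0.001846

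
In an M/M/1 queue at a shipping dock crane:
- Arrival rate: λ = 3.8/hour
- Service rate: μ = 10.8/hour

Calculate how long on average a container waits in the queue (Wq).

First, compute utilization: ρ = λ/μ = 3.8/10.8 = 0.3519
For M/M/1: Wq = λ/(μ(μ-λ))
Wq = 3.8/(10.8 × (10.8-3.8))
Wq = 3.8/(10.8 × 7.00)
Wq = 0.05026 hours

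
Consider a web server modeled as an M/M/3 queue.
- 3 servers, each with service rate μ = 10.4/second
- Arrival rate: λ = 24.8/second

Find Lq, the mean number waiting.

Traffic intensity: ρ = λ/(cμ) = 24.8/(3×10.4) = 0.7949
Since ρ = 0.7949 < 1, system is stable.
Offered load a = λ/μ = cρ = 24.8/10.4 = 2.3846
P₀ = [ Σₙ₌₀^2 aⁿ/n! + a^3/(3!(1-ρ)) ]⁻¹
Σ = a^0/0! + a^1/1! + a^2/2! = 1.0000 + 2.3846 + 2.8432 = 6.2278
a^3/(3!(1-ρ)) = 13.5599/(6 × 0.205128) = 11.0174
P₀ = 1/(6.2278 + 11.0174) = 0.05799
Lq = P₀·a^3·ρ / (3!(1-ρ)²) = 0.057987 × 13.5599 × 0.79487 / (6 × 0.042078) = 2.4756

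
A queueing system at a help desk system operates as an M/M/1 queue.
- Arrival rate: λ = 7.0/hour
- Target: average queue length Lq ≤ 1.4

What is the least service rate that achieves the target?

For M/M/1: Lq = λ²/(μ(μ-λ))
Need Lq ≤ 1.4, i.e. μ(μ-λ) ≥ λ²/1.4
μ² - 7.0μ - 49.00/1.4 ≥ 0  →  μ² - 7.0μ - 35.0000 ≥ 0
Quadratic formula (positive root): μ = [λ + √(λ² + 4×35.0000)]/2
Discriminant: 49.00 + 4×35.0000 = 189.0000, √189.0000 = 13.7477
μ ≥ (7.0 + 13.7477)/2 = 10.3739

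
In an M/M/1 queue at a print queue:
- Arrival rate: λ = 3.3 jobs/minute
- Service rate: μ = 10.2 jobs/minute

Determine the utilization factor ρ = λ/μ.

Server utilization: ρ = λ/μ
ρ = 3.3/10.2 = 0.3235
The server is busy 32.35% of the time.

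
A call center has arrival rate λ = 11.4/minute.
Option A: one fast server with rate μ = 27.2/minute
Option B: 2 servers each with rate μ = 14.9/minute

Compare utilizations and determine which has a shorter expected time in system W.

Option A: single server μ = 27.2 (M/M/1)
  ρ_A = 11.4/27.2 = 0.4191
  W_A = 1/(μ-λ) = 1/(27.2-11.4) = 1/15.80 = 0.06329

Option B: 2 servers μ = 14.9 (M/M/2)
  ρ_B = λ/(cμ) = 11.4/(2×14.9) = 0.3826
  Offered load a = λ/μ = cρ = 11.4/14.9 = 0.7651
  P₀ = [ Σₙ₌₀^1 aⁿ/n! + a^2/(2!(1-ρ)) ]⁻¹
  Σ = a^0/0! + a^1/1! = 1.0000 + 0.7651 = 1.7651
  a^2/(2!(1-ρ)) = 0.58538/(2 × 0.61745) = 0.4740
  P₀ = 1/(1.7651 + 0.4740) = 0.4466
  Lq = P₀·a^2·ρ / (2!(1-ρ)²) = 0.4466 × 0.5854 × 0.3826 / (2 × 0.3812) = 0.1312
  Wq_B = Lq/λ = 0.1312/11.4 = 0.01151
  W_B = Wq_B + 1/μ = 0.01151 + 0.06711 = 0.07862

Since W_A = 0.06329 < W_B = 0.07862, Option A (single fast server) has the shorter time in system.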